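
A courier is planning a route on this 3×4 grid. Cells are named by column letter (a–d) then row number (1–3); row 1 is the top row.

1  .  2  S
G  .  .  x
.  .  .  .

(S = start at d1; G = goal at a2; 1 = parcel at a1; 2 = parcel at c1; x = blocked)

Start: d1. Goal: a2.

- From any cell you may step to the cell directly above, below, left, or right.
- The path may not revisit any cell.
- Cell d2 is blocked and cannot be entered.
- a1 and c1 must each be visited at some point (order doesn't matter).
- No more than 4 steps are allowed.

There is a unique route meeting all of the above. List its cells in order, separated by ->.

The budget equals the shortest possible length, so every move has to be on a shortest route through the required cells.
Route from d1: left 3 to a1, down 1 to a2 — 4 moves in all.
Check: all required cells visited; 4 ≤ 4 moves.

d1 -> c1 -> b1 -> a1 -> a2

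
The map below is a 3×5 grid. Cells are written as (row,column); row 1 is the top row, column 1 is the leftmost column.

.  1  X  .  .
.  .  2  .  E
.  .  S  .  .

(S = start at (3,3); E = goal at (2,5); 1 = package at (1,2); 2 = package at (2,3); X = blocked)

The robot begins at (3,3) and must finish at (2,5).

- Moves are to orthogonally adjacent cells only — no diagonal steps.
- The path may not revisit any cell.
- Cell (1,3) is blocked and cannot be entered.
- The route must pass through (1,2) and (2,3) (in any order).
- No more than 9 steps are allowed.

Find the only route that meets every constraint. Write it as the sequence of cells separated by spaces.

(3,3) (3,2) (3,1) (2,1) (1,1) (1,2) (2,2) (2,3) (2,4) (2,5)

The 9-move cap with required stops at (1,2), (2,3) leaves no slack for detours.
Route from (3,3): left 2 to (3,1), up 2 to (1,1), right 1 to (1,2), down 1 to (2,2), right 3 to (2,5) — 9 moves in all.
Check: all required cells visited; 9 ≤ 9 moves.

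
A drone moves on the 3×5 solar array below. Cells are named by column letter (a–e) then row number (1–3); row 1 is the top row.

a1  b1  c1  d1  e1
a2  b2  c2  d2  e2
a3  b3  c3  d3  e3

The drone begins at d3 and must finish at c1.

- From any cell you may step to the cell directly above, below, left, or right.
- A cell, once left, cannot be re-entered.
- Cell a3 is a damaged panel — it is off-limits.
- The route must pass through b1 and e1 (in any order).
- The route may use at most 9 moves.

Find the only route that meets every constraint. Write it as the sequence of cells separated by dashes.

d3 - e3 - e2 - e1 - d1 - d2 - c2 - b2 - b1 - c1

Any route must reach b1 and e1 and still end at c1 within 9 moves, so the order of the required stops is forced.
Route from d3: right 1 to e3, up 2 to e1, left 1 to d1, down 1 to d2, left 2 to b2, up 1 to b1, right 1 to c1 — 9 moves in all.
Check: all required cells visited; 9 ≤ 9 moves.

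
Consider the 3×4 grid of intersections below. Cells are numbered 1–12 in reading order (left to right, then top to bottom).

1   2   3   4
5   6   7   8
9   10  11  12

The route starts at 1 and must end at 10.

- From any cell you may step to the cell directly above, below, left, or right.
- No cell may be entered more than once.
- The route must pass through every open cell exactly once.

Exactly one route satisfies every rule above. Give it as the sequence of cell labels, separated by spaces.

1 2 3 4 8 12 11 7 6 5 9 10

Need to visit all 12 open cells exactly once, starting at 1 and ending at 10.
Route from 1: 3× right (reaching 4), 2× down (reaching 12), left to 11, up to 7, 2× left (reaching 5), down to 9, right to 10 — 11 moves in all.
Check: all 12 open cells covered.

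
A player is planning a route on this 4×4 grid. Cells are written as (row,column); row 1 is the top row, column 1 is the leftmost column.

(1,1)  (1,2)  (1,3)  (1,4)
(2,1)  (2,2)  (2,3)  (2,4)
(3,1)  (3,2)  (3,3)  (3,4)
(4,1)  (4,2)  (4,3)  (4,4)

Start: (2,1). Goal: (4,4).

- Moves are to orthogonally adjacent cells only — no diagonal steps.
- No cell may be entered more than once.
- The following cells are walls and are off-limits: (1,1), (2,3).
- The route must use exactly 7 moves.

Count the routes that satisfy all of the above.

7

Need simple routes of exactly 7 moves from (2,1) to (4,4) (Manhattan distance 5, so 1 moves are spent on a detour and 1 undoing it).
Enumerating: (2,1) (3,1) (4,1) (4,2) (3,2) (3,3) (4,3) (4,4) | (2,1) (3,1) (4,1) (4,2) (3,2) (3,3) (3,4) (4,4) | (2,1) (3,1) (4,1) (4,2) (4,3) (3,3) (3,4) (4,4) | (2,1) (3,1) (3,2) (4,2) (4,3) (3,3) (3,4) (4,4) | (2,1) (2,2) (1,2) (1,3) (1,4) (2,4) (3,4) (4,4) | (2,1) (2,2) (3,2) (4,2) (4,3) (3,3) (3,4) (4,4) | (2,1) (2,2) (3,2) (3,1) (4,1) (4,2) (4,3) (4,4).
That gives 7 routes.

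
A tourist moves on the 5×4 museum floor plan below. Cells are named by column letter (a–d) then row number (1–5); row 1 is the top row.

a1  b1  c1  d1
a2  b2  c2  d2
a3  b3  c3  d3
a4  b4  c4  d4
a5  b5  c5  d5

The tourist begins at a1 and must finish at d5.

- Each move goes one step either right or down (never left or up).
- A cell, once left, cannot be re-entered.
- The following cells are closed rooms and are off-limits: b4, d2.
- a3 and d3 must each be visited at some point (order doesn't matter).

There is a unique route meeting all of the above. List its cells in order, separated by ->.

a1 -> a2 -> a3 -> b3 -> c3 -> d3 -> d4 -> d5

Moves only go right or down, so the column and row indices never decrease.
Route from a1: down 2 to a3, right 3 to d3, down 2 to d5 — 7 moves in all.
Check: all required cells visited.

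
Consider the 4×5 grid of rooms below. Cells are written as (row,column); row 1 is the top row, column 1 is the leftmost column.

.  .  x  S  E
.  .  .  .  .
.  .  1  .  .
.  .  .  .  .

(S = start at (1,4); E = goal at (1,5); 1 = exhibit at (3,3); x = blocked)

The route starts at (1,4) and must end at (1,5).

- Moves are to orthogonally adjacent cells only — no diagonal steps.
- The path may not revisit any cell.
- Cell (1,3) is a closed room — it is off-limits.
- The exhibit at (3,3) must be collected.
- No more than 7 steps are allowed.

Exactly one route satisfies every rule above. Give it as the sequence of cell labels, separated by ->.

(1,4) -> (2,4) -> (2,3) -> (3,3) -> (3,4) -> (3,5) -> (2,5) -> (1,5)

The budget equals the shortest possible length, so every move has to be on a shortest route through the required cells.
Route from (1,4): down 1 to (2,4), left 1 to (2,3), down 1 to (3,3), right 2 to (3,5), up 2 to (1,5) — 7 moves in all.
Check: all required cells visited; 7 ≤ 7 moves.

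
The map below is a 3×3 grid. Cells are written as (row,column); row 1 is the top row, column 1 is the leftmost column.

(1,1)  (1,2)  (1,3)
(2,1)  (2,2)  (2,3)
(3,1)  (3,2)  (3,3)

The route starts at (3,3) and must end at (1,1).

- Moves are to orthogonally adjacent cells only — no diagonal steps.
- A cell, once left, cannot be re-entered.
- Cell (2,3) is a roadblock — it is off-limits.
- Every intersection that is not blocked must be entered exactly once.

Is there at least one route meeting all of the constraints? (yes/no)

no

Cell (1,3) has only one open neighbour but is neither the start nor the goal, so a Hamiltonian route would have to both enter and leave it through the same neighbour — impossible without revisiting.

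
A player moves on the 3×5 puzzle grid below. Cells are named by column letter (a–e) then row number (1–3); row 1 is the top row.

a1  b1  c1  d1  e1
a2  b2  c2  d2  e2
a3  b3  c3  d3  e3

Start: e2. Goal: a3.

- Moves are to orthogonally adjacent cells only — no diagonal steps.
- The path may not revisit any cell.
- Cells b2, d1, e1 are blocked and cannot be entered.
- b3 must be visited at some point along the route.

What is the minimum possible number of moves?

Any route passes through b3 somewhere between e2 and a3. Summing Manhattan distances along the two legs (e2 → b3 → a3) gives a lower bound of 4 + 1 = 5 moves.
A route of 5 moves achieves this: e2 → e3 → d3 → c3 → b3 → a3.
Since 5 matches the lower bound, it is optimal.

5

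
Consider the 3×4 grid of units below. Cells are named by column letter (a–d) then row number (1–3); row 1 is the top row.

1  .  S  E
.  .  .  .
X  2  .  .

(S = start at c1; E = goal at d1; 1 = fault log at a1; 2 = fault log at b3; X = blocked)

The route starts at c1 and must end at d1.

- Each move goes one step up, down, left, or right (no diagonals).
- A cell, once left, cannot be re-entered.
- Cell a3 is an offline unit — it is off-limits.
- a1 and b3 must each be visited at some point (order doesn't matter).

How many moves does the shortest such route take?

9

Any route passes through a1 and b3 in some order between c1 and d1. Summing Manhattan distances along each leg and taking the cheapest ordering (c1 → a1 → b3 → d1) gives a lower bound of 2 + 3 + 4 = 9 moves.
A route of 9 moves achieves this: c1 → b1 → a1 → a2 → b2 → b3 → c3 → c2 → d2 → d1.
Since 9 matches the lower bound, it is optimal.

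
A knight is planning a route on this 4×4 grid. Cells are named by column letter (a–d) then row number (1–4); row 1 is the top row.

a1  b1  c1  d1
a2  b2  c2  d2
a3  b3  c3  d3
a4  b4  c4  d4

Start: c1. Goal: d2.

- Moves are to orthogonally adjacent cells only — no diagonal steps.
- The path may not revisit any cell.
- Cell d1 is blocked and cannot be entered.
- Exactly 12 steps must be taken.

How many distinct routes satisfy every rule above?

Need simple routes of exactly 12 moves from c1 to d2 (Manhattan distance 2, so 5 moves are spent on a detour and 5 undoing it).
Branch systematically from the start, pruning whenever the remaining move budget drops below the Manhattan distance to d2 or differs from it in parity. Grouping the completions by first move — via c2: 8; via b1: 16 — and summing: 8 + 16 = 24.
That gives 24 routes.

24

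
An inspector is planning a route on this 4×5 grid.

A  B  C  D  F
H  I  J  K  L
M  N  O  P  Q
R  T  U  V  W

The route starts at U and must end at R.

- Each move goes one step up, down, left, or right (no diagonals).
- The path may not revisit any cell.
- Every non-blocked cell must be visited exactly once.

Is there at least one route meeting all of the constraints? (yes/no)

Colour the cells like a checkerboard: each orthogonal step flips colour, so a Hamiltonian route alternates colours. Here there are 10 cells of one colour and 10 of the other, with start on the same colour as the goal — the counts and endpoints can't be arranged into an alternating sequence of length 20, so no Hamiltonian route exists.

no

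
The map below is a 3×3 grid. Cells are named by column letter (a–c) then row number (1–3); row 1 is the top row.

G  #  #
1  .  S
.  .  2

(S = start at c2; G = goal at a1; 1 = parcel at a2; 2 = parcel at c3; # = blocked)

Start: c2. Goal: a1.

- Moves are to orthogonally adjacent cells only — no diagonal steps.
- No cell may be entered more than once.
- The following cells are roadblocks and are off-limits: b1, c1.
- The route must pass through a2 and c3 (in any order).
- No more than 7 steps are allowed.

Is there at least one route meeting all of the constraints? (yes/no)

yes

One route that works: c2 → c3 → b3 → b2 → a2 → a1.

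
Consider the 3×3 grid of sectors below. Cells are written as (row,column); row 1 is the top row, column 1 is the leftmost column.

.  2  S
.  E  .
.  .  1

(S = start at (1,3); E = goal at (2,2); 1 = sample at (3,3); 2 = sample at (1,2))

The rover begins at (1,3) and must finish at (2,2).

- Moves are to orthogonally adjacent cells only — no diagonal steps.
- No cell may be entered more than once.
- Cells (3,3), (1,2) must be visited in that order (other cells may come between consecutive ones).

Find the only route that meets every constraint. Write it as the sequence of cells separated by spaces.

The waypoints must appear in the order (3,3), (1,2), with no cell reused.
Route from (1,3): down 2 to (3,3), left 2 to (3,1), up 2 to (1,1), right 1 to (1,2), down 1 to (2,2) — 8 moves in all.
Check: order respected (1 at step 2, 2 at step 7).

(1,3) (2,3) (3,3) (3,2) (3,1) (2,1) (1,1) (1,2) (2,2)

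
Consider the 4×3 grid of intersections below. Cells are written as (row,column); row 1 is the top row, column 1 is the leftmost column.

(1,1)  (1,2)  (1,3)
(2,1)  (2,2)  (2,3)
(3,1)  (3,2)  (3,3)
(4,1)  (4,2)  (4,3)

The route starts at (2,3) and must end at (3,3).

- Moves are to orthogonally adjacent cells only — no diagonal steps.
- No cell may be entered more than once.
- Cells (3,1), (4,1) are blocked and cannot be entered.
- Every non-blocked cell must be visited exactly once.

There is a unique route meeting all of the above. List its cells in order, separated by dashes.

Need to visit all 10 open cells exactly once, starting at (2,3) and ending at (3,3).
Cell (1,1) has only two open neighbours ((2,1) and (1,2)), so the path must pass straight through it: one of those is the cell it's entered from and the other is where it exits.
Route from (2,3): up to (1,3), 2× left (reaching (1,1)), down to (2,1), right to (2,2), 2× down (reaching (4,2)), right to (4,3), up to (3,3) — 9 moves in all.
Check: all 10 open cells covered.

(2,3) - (1,3) - (1,2) - (1,1) - (2,1) - (2,2) - (3,2) - (4,2) - (4,3) - (3,3)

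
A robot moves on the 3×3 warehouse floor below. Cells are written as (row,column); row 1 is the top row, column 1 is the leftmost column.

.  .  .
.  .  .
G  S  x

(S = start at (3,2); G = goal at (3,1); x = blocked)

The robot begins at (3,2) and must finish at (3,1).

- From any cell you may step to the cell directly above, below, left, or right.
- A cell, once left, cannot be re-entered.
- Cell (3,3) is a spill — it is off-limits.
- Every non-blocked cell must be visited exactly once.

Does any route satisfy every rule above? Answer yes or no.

One route that works: (3,2) → (2,2) → (2,3) → (1,3) → (1,2) → (1,1) → (2,1) → (3,1).

yes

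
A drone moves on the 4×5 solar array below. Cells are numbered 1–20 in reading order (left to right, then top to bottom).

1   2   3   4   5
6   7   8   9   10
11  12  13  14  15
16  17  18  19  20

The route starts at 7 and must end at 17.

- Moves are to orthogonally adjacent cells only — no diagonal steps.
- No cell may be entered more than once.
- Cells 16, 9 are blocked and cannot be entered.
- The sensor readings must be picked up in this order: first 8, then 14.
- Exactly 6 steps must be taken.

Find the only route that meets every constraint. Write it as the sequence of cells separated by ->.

7 -> 8 -> 13 -> 14 -> 19 -> 18 -> 17

The waypoints must appear in the order 8, 14, with no cell reused.
Route from 7: right to 8, down to 13, right to 14, down to 19, 2× left (reaching 17) — 6 moves in all.
Check: order respected (8 at step 1, 14 at step 3); 6 moves as required.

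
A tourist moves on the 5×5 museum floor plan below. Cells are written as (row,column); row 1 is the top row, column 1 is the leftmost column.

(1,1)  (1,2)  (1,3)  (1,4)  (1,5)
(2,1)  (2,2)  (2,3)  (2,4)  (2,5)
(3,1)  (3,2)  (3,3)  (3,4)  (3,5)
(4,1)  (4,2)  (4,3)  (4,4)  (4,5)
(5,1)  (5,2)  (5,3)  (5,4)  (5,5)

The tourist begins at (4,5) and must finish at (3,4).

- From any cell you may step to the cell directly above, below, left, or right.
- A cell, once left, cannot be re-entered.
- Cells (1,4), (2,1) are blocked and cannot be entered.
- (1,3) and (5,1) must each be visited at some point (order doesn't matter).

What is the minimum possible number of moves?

Any route passes through (1,3) and (5,1) in some order between (4,5) and (3,4). Summing Manhattan distances along each leg and taking the cheapest ordering ((4,5) → (5,1) → (1,3) → (3,4)) gives a lower bound of 5 + 6 + 3 = 14 moves.
A route of 14 moves achieves this: (4,5) → (5,5) → (5,4) → (5,3) → (5,2) → (5,1) → (4,1) → (3,1) → (3,2) → (2,2) → (1,2) → (1,3) → (2,3) → (3,3) → (3,4).
Since 14 matches the lower bound, it is optimal.

14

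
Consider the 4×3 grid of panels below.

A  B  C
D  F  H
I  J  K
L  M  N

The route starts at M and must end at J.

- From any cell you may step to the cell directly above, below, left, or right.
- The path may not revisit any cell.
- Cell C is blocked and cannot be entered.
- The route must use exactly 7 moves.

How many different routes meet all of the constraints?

Need simple routes of exactly 7 moves from M to J (Manhattan distance 1, so 3 moves are spent on a detour and 3 undoing it).
Enumerating: M L I D A B F J | M L I D F H K J | M N K H F D I J.
That gives 3 routes.

3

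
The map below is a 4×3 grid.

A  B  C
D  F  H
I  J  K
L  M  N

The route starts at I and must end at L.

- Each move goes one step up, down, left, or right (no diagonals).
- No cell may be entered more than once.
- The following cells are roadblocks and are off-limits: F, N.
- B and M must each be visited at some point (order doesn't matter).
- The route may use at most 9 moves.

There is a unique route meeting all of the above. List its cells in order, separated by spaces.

I D A B C H K J M L

The 9-move cap with required stops at B, M leaves no slack for detours.
Route from I: up 2 to A, right 2 to C, down 2 to K, left 1 to J, down 1 to M, left 1 to L — 9 moves in all.
Check: all required cells visited; 9 ≤ 9 moves.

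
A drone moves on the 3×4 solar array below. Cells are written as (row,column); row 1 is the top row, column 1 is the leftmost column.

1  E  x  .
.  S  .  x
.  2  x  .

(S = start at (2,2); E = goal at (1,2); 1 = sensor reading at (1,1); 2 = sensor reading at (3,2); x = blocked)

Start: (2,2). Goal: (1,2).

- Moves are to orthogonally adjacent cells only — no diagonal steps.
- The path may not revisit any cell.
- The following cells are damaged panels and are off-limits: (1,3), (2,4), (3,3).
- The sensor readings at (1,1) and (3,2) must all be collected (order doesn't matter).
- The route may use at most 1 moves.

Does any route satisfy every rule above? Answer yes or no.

Even ignoring the no-revisit rule, getting from (2,2) to (1,2), taking the cheapest ordering (2,2) → (3,2) → (1,1) → (1,2) needs at least 1 + 3 + 1 = 5 moves (Manhattan distance per leg), which exceeds the 1-move limit.

no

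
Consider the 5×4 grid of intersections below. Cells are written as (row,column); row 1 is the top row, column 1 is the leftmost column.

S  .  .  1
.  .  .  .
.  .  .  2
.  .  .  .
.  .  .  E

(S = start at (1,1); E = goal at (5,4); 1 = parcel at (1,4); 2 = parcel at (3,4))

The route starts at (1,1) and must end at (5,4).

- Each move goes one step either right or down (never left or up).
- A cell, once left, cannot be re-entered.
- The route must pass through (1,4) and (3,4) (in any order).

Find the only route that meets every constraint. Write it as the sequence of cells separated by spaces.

Moves only go right or down, so the column and row indices never decrease.
Route from (1,1): right 3 to (1,4), down 4 to (5,4) — 7 moves in all.
Check: all required cells visited.

(1,1) (1,2) (1,3) (1,4) (2,4) (3,4) (4,4) (5,4)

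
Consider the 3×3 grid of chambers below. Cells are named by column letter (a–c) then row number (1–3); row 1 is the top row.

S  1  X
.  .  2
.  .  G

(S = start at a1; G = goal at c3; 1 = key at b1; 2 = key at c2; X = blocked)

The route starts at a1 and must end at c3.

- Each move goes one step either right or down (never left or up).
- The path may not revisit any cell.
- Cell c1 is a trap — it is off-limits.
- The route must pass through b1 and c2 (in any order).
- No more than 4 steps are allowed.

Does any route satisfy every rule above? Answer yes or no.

One route that works: a1 → b1 → b2 → c2 → c3.

yes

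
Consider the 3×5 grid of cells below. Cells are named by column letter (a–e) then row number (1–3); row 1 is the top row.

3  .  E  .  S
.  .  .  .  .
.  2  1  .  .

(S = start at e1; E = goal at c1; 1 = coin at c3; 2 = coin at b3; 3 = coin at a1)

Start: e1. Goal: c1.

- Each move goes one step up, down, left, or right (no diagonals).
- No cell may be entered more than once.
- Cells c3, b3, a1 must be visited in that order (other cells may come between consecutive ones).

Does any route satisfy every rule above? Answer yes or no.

One route that works: e1 → e2 → e3 → d3 → c3 → b3 → b2 → a2 → a1 → b1 → c1.

yes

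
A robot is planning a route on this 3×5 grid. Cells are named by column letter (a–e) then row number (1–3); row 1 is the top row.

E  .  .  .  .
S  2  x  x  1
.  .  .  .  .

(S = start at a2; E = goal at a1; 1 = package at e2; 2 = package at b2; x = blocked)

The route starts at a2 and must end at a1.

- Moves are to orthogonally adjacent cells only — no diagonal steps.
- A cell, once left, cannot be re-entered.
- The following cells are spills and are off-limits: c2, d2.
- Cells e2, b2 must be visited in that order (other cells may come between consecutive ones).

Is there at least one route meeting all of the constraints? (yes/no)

no

Ignoring the required order, 1 revisit-free route from a2 to a1 passes through all of e2 and b2; the waypoint orders that occur are b2 → e2 (1) — never e2 → b2.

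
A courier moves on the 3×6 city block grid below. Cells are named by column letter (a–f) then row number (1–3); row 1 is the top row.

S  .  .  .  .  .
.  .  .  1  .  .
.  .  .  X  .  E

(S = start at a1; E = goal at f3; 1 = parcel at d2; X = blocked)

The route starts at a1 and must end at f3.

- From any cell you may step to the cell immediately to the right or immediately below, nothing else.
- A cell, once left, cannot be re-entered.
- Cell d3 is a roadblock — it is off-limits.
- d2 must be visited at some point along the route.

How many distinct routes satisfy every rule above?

A right/down-only route from a1 to f3 makes exactly 2 down-moves and 5 right-moves in some order.
With no other constraints that would be C(7,2) = 21 routes.
Split at d2 and multiply the segment counts (each segment already excludes blocked cells): a1→d2: 4; d2→f3: 2; product = 8.
That gives 8 routes.

8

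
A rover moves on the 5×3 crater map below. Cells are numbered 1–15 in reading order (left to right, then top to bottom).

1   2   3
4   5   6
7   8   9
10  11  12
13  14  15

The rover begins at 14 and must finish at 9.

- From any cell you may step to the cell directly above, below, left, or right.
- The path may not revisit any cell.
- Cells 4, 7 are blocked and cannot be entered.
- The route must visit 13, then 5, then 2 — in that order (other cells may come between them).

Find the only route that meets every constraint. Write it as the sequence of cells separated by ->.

The waypoints must appear in the order 13, 5, 2, with no cell reused.
Route from 14: left to 13, up to 10, right to 11, 3× up (reaching 2), right to 3, 2× down (reaching 9) — 9 moves in all.
Check: order respected (13 at step 1, 5 at step 5, 2 at step 6).

14 -> 13 -> 10 -> 11 -> 8 -> 5 -> 2 -> 3 -> 6 -> 9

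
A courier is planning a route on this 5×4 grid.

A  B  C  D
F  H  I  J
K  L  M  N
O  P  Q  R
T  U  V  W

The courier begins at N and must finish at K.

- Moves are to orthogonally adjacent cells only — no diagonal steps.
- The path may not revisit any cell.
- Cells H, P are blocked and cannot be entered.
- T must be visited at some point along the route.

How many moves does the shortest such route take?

Any route passes through T somewhere between N and K. Summing Manhattan distances along the two legs (N → T → K) gives a lower bound of 5 + 2 = 7 moves.
A route of 7 moves achieves this: N → R → W → V → U → T → O → K.
Since 7 matches the lower bound, it is optimal.

7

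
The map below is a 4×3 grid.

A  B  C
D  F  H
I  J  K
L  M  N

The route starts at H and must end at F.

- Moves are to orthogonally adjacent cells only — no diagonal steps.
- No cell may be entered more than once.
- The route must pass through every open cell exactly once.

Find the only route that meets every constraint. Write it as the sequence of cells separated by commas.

H, C, B, A, D, I, L, M, N, K, J, F

Need to visit all 12 open cells exactly once, starting at H and ending at F.
Cell A has only two open neighbours (D and B), so the path must pass straight through it: one of those is the cell it's entered from and the other is where it exits.
Route from H: up to C, 2× left (reaching A), 3× down (reaching L), 2× right (reaching N), up to K, left to J, up to F — 11 moves in all.
Check: all 12 open cells covered.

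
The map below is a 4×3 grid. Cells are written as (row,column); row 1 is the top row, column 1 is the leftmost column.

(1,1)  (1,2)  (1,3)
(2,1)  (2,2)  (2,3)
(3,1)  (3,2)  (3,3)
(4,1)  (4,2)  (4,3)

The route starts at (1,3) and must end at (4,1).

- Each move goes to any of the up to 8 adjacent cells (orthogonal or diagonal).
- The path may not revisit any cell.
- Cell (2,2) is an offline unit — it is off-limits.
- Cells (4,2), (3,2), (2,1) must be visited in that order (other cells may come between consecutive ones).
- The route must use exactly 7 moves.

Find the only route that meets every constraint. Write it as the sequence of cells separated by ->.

The waypoints must appear in the order (4,2), (3,2), (2,1), with no cell reused.
Route from (1,3): down 2 to (3,3), down-left 1 to (4,2), up 1 to (3,2), up-left 1 to (2,1), down 2 to (4,1) — 7 moves in all.
Check: order respected ((4,2) at step 3, (3,2) at step 4, (2,1) at step 5); 7 moves as required.

(1,3) -> (2,3) -> (3,3) -> (4,2) -> (3,2) -> (2,1) -> (3,1) -> (4,1)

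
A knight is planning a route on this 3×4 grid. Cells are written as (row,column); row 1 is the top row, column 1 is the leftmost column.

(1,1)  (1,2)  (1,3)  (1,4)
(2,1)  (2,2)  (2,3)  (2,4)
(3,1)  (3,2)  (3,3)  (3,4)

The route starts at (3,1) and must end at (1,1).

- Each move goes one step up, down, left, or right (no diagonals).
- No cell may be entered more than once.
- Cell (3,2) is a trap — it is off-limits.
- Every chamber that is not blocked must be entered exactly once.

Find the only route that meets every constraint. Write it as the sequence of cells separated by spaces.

Need to visit all 11 open cells exactly once, starting at (3,1) and ending at (1,1).
Cell (3,4) has only two open neighbours ((2,4) and (3,3)), so the path must pass straight through it: one of those is the cell it's entered from and the other is where it exits.
Route from (3,1): up 1 to (2,1), right 2 to (2,3), down 1 to (3,3), right 1 to (3,4), up 2 to (1,4), left 3 to (1,1) — 10 moves in all.
Check: all 11 open cells covered.

(3,1) (2,1) (2,2) (2,3) (3,3) (3,4) (2,4) (1,4) (1,3) (1,2) (1,1)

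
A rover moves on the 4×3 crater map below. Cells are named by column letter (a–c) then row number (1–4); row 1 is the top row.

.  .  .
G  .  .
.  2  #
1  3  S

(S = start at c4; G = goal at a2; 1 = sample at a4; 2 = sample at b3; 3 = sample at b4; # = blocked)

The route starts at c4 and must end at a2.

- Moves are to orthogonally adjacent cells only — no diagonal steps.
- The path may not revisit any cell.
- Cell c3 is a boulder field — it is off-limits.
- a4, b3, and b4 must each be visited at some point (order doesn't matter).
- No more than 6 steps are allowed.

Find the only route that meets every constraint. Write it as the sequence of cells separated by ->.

The 6-move cap with required stops at a4, b3, b4 leaves no slack for detours.
Route from c4: left 2 to a4, up 1 to a3, right 1 to b3, up 1 to b2, left 1 to a2 — 6 moves in all.
Check: all required cells visited; 6 ≤ 6 moves.

c4 -> b4 -> a4 -> a3 -> b3 -> b2 -> a2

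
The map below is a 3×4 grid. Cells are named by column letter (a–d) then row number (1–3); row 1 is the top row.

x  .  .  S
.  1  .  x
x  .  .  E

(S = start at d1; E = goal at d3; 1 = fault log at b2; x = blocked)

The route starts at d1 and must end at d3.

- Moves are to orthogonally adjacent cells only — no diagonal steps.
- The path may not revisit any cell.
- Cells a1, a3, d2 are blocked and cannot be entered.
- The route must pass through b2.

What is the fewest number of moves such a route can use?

6

Any route passes through b2 somewhere between d1 and d3. Summing Manhattan distances along the two legs (d1 → b2 → d3) gives a lower bound of 3 + 3 = 6 moves.
A route of 6 moves achieves this: d1 → c1 → c2 → b2 → b3 → c3 → d3.
Since 6 matches the lower bound, it is optimal.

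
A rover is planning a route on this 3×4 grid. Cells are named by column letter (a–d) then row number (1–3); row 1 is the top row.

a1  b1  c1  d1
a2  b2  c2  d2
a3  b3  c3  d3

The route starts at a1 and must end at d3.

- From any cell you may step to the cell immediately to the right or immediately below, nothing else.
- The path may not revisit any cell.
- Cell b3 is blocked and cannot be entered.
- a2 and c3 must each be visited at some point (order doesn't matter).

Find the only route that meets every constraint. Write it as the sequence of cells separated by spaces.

Moves only go right or down, so the column and row indices never decrease.
Route from a1: down to a2, 2× right (reaching c2), down to c3, right to d3 — 5 moves in all.
Check: all required cells visited.

a1 a2 b2 c2 c3 d3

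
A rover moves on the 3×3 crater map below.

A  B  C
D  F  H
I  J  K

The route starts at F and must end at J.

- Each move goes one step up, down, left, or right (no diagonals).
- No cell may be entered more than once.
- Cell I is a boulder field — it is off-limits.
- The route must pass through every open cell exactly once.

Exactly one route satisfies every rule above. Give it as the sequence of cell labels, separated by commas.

F, D, A, B, C, H, K, J

Need to visit all 8 open cells exactly once, starting at F and ending at J.
Cell C has only two open neighbours (H and B), so the path must pass straight through it: one of those is the cell it's entered from and the other is where it exits.
Route from F: left to D, up to A, 2× right (reaching C), 2× down (reaching K), left to J — 7 moves in all.
Check: all 8 open cells covered.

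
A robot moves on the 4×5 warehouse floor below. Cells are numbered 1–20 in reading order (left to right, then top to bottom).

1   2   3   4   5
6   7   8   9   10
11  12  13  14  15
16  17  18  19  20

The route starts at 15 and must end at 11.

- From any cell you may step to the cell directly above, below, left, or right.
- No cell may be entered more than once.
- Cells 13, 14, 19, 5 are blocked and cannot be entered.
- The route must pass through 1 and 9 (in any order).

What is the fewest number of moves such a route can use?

8

Any route passes through 1 and 9 in some order between 15 and 11. Summing Manhattan distances along each leg and taking the cheapest ordering (15 → 9 → 1 → 11) gives a lower bound of 2 + 4 + 2 = 8 moves.
A route of 8 moves achieves this: 15 → 10 → 9 → 4 → 3 → 2 → 1 → 6 → 11.
Since 8 matches the lower bound, it is optimal.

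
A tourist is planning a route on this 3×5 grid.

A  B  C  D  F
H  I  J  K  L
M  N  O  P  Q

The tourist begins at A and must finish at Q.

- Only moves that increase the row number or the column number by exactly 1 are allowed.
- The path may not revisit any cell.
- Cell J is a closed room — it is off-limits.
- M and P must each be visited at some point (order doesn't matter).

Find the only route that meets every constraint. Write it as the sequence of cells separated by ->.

A -> H -> M -> N -> O -> P -> Q

Moves only go right or down, so the column and row indices never decrease.
Route from A: down 2 to M, right 4 to Q — 6 moves in all.
Check: all required cells visited.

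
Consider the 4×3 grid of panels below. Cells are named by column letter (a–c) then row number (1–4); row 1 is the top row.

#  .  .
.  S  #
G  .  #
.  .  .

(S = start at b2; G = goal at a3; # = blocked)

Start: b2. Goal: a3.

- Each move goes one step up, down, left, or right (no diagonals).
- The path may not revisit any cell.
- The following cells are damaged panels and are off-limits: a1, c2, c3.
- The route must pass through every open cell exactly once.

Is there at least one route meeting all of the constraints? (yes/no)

Cell c1 has only one open neighbour but is neither the start nor the goal, so a Hamiltonian route would have to both enter and leave it through the same neighbour — impossible without revisiting.

no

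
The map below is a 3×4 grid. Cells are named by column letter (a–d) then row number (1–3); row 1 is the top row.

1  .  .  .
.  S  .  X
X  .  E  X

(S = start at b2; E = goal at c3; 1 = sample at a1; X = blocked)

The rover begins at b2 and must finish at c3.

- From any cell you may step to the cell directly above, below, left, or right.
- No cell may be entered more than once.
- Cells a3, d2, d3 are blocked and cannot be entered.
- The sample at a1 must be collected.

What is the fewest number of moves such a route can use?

6

Any route passes through a1 somewhere between b2 and c3. Summing Manhattan distances along the two legs (b2 → a1 → c3) gives a lower bound of 2 + 4 = 6 moves.
A route of 6 moves achieves this: b2 → a2 → a1 → b1 → c1 → c2 → c3.
Since 6 matches the lower bound, it is optimal.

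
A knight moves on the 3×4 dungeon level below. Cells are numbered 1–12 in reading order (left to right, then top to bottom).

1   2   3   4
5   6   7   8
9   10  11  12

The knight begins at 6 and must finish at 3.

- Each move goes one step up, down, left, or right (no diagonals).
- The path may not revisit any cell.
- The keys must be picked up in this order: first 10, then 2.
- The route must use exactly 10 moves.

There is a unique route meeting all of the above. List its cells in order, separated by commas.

The waypoints must appear in the order 10, 2, with no cell reused.
Route from 6: 2× right (reaching 8), down to 12, 3× left (reaching 9), 2× up (reaching 1), 2× right (reaching 3) — 10 moves in all.
Check: order respected (10 at step 5, 2 at step 9); 10 moves as required.

6, 7, 8, 12, 11, 10, 9, 5, 1, 2, 3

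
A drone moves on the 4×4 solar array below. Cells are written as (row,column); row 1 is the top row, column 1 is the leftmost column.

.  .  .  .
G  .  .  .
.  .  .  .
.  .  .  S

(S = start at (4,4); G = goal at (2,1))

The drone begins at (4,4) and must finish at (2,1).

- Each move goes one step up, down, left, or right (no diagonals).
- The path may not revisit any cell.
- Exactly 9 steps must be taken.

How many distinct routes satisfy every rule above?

Need simple routes of exactly 9 moves from (4,4) to (2,1) (Manhattan distance 5, so 2 moves are spent on a detour and 2 undoing it).
Branch systematically from the start, pruning whenever the remaining move budget drops below the Manhattan distance to (2,1) or differs from it in parity. Grouping the completions by first move — via (3,4): 19; via (4,3): 19 — and summing: 19 + 19 = 38.
That gives 38 routes.

38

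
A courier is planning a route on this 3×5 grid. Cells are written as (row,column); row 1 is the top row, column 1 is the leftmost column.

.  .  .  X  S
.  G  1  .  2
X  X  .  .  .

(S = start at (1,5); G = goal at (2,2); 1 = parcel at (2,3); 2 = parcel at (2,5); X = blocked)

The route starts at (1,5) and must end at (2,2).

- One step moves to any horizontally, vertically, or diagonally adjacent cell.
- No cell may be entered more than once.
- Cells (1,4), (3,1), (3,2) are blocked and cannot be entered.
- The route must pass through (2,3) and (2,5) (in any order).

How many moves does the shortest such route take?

Any route passes through (2,3) and (2,5) in some order between (1,5) and (2,2). Summing Chebyshev distances along each leg and taking the cheapest ordering ((1,5) → (2,5) → (2,3) → (2,2)) gives a lower bound of 1 + 2 + 1 = 4 moves.
A route of 4 moves achieves this: (1,5) → (2,5) → (2,4) → (2,3) → (2,2).
Since 4 matches the lower bound, it is optimal.

4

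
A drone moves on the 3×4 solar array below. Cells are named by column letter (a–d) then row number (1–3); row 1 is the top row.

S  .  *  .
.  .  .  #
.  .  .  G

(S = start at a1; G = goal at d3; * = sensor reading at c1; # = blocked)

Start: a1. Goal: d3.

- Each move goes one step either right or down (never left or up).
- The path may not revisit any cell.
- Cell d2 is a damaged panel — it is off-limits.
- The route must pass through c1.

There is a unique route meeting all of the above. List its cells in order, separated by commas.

Moves only go right or down, so the column and row indices never decrease.
Route from a1: 2× right (reaching c1), 2× down (reaching c3), right to d3 — 5 moves in all.
Check: all required cells visited.

a1, b1, c1, c2, c3, d3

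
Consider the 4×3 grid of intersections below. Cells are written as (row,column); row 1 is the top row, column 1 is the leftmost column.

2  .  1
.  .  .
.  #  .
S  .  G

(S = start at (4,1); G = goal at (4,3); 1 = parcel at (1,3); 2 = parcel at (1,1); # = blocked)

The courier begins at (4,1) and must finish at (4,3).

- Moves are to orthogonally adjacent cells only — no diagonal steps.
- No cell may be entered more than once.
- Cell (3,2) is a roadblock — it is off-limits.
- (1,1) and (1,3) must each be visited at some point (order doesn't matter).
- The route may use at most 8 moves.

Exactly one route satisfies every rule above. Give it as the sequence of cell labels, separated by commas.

Any route must reach (1,1) and (1,3) and still end at (4,3) within 8 moves, so the order of the required stops is forced.
Route from (4,1): 3× up (reaching (1,1)), 2× right (reaching (1,3)), 3× down (reaching (4,3)) — 8 moves in all.
Check: all required cells visited; 8 ≤ 8 moves.

(4,1), (3,1), (2,1), (1,1), (1,2), (1,3), (2,3), (3,3), (4,3)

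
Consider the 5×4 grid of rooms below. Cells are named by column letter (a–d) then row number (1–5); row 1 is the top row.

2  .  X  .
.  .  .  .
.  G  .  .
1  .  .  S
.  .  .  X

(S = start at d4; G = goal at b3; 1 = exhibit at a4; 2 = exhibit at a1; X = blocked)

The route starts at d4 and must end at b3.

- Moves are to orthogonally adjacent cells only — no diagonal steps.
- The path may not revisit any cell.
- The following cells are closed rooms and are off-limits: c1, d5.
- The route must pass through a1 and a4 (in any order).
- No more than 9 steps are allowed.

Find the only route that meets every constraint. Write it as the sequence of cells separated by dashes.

Any route must reach a1 and a4 and still end at b3 within 9 moves, so the order of the required stops is forced.
Route from d4: 3× left (reaching a4), 3× up (reaching a1), right to b1, 2× down (reaching b3) — 9 moves in all.
Check: all required cells visited; 9 ≤ 9 moves.

d4 - c4 - b4 - a4 - a3 - a2 - a1 - b1 - b2 - b3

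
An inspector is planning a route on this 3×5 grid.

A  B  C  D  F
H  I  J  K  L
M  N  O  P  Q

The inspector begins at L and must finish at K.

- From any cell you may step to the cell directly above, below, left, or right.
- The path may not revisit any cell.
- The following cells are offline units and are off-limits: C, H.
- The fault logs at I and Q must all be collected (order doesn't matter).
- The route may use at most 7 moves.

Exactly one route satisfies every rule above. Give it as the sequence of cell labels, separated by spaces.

The budget equals the shortest possible length, so every move has to be on a shortest route through the required cells.
Route from L: down 1 to Q, left 3 to N, up 1 to I, right 2 to K — 7 moves in all.
Check: all required cells visited; 7 ≤ 7 moves.

L Q P O N I J K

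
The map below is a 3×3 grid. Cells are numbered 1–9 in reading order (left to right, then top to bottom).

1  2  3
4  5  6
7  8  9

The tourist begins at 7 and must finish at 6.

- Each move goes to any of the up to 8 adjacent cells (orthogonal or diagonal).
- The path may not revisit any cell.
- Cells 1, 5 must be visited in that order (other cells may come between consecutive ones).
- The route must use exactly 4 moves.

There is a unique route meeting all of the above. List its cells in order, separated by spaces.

7 4 1 5 6

The waypoints must appear in the order 1, 5, with no cell reused.
Route from 7: 2× up (reaching 1), down-right to 5, right to 6 — 4 moves in all.
Check: order respected (1 at step 2, 5 at step 3); 4 moves as required.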